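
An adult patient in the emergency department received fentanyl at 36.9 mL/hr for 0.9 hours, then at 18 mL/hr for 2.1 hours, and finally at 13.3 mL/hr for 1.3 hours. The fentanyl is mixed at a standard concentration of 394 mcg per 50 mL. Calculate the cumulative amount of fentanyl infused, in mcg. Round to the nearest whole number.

696 mcg

Concentration = 394 mcg ÷ 50 mL = 7.88 mcg/mL
Stage 1: 36.9 mL/hr × 0.9 hr = 33.21 mL → 33.21 mL × 7.88 mcg/mL = 261.6948 mcg
Stage 2: 18 mL/hr × 2.1 hr = 37.8 mL → 37.8 mL × 7.88 mcg/mL = 297.864 mcg
Stage 3: 13.3 mL/hr × 1.3 hr = 17.29 mL → 17.29 mL × 7.88 mcg/mL = 136.2452 mcg
Total = 261.6948 + 297.864 + 136.2452 = 695.804 mcg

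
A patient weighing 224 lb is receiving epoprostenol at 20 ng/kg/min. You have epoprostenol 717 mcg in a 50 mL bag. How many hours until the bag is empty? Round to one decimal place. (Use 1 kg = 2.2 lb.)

5.9 hours

Weight = 224 lb ÷ 2.2 lb/kg = 101.8182 kg
Dose = 20 ng/kg/min × 101.8182 kg = 2036.364 ng/min
2036.364 ng/min × 60 min/hr = 122181.8 ng/hr
Concentration = 717 mcg ÷ 50 mL = 14.34 mcg/mL = 14340 ng/mL
Rate = 122181.8 ng/hr ÷ 14340 ng/mL = 8.52035 mL/hr
Duration = 50 mL ÷ 8.52035 mL/hr = 5.868304 hr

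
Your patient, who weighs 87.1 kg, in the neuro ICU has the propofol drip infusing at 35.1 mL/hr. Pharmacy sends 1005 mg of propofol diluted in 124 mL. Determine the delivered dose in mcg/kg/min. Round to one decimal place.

54.4 mcg/kg/min

Concentration = 1005 mg ÷ 124 mL = 8.104839 mg/mL = 8104.839 mcg/mL
Drug rate = 35.1 mL/hr × 8104.839 mcg/mL = 284479.8 mcg/hr
284479.8 mcg/hr ÷ 60 min/hr = 4741.331 mcg/min
4741.331 mcg/min ÷ 87.1 kg = 54.43548 mcg/kg/min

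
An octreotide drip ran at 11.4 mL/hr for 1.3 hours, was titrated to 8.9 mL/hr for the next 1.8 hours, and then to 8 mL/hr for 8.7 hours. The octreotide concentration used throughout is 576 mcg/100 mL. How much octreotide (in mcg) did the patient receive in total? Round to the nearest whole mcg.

Concentration = 576 mcg ÷ 100 mL = 5.76 mcg/mL
Stage 1: 11.4 mL/hr × 1.3 hr = 14.82 mL → 14.82 mL × 5.76 mcg/mL = 85.3632 mcg
Stage 2: 8.9 mL/hr × 1.8 hr = 16.02 mL → 16.02 mL × 5.76 mcg/mL = 92.2752 mcg
Stage 3: 8 mL/hr × 8.7 hr = 69.6 mL → 69.6 mL × 5.76 mcg/mL = 400.896 mcg
Total = 85.3632 + 92.2752 + 400.896 = 578.5344 mcg

579 mcg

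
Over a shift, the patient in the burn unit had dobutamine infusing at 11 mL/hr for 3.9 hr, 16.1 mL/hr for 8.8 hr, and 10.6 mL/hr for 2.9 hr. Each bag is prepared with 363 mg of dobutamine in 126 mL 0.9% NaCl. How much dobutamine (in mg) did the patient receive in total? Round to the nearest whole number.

Concentration = 363 mg ÷ 126 mL = 2.880952 mg/mL
Stage 1: 11 mL/hr × 3.9 hr = 42.9 mL → 42.9 mL × 2.880952 mg/mL = 123.5929 mg
Stage 2: 16.1 mL/hr × 8.8 hr = 141.68 mL → 141.68 mL × 2.880952 mg/mL = 408.1733 mg
Stage 3: 10.6 mL/hr × 2.9 hr = 30.74 mL → 30.74 mL × 2.880952 mg/mL = 88.56048 mg
Total = 123.5929 + 408.1733 + 88.56048 = 620.3267 mg

620 mg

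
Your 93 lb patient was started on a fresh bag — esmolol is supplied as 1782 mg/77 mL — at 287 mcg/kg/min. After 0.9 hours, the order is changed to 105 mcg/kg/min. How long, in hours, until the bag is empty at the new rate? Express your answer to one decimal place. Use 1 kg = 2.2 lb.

4.2 hours

Initial rate:
Weight = 93 lb ÷ 2.2 lb/kg = 42.27273 kg
Dose = 287 mcg/kg/min × 42.27273 kg = 12132.27 mcg/min
12132.27 mcg/min × 60 min/hr = 727936.4 mcg/hr
Concentration = 1782 mg ÷ 77 mL = 23.14286 mg/mL = 23142.86 mcg/mL
Rate = 727936.4 mcg/hr ÷ 23142.86 mcg/mL = 31.45404 mL/hr
Volume infused so far = 31.45404 mL/hr × 0.9 hr = 28.30864 mL
Volume remaining = 77 − 28.30864 = 48.69136 mL
New rate:
Dose = 105 mcg/kg/min × 42.27273 kg = 4438.636 mcg/min
4438.636 mcg/min × 60 min/hr = 266318.2 mcg/hr
Rate = 266318.2 mcg/hr ÷ 23142.86 mcg/mL = 11.50758 mL/hr
Time remaining = 48.69136 mL ÷ 11.50758 mL/hr = 4.231244 hr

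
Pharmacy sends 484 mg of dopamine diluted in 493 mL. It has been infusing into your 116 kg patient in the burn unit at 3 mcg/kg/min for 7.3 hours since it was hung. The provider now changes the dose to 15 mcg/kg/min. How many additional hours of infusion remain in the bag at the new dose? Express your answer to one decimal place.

Initial rate:
Dose = 3 mcg/kg/min × 116 kg = 348 mcg/min
348 mcg/min × 60 min/hr = 20880 mcg/hr
Concentration = 484 mg ÷ 493 mL = 0.9817444 mg/mL = 981.7444 mcg/mL
Rate = 20880 mcg/hr ÷ 981.7444 mcg/mL = 21.26826 mL/hr
Volume infused so far = 21.26826 mL/hr × 7.3 hr = 155.2583 mL
Volume remaining = 493 − 155.2583 = 337.7417 mL
New rate:
Dose = 15 mcg/kg/min × 116 kg = 1740 mcg/min
1740 mcg/min × 60 min/hr = 104400 mcg/hr
Rate = 104400 mcg/hr ÷ 981.7444 mcg/mL = 106.3413 mL/hr
Time remaining = 337.7417 mL ÷ 106.3413 mL/hr = 3.176015 hr

3.2 hours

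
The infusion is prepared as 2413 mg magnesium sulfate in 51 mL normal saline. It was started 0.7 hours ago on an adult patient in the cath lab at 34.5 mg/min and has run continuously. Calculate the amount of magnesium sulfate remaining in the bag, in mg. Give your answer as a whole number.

34.5 mg/min × 60 min/hr = 2070 mg/hr
Concentration = 2413 mg ÷ 51 mL = 47.31373 mg/mL
Rate = 2070 mg/hr ÷ 47.31373 mg/mL = 43.75052 mL/hr
Volume infused = 43.75052 mL/hr × 0.7 hr = 30.62536 mL
Volume remaining = 51 − 30.62536 = 20.37464 mL
Drug remaining = 20.37464 mL × 47.31373 mg/mL = 964 mg

964 mg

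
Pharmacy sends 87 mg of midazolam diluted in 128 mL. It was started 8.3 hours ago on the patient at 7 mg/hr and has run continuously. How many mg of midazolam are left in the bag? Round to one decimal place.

28.9 mg

Concentration = 87 mg ÷ 128 mL = 0.6796875 mg/mL
Rate = 7 mg/hr ÷ 0.6796875 mg/mL = 10.29885 mL/hr
Volume infused = 10.29885 mL/hr × 8.3 hr = 85.48046 mL
Volume remaining = 128 − 85.48046 = 42.51954 mL
Drug remaining = 42.51954 mL × 0.6796875 mg/mL = 28.9 mg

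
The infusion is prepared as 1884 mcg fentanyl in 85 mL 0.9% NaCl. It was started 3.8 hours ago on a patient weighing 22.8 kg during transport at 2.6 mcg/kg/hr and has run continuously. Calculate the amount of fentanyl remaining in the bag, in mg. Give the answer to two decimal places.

Dose = 2.6 mcg/kg/hr × 22.8 kg = 59.28 mcg/hr
Concentration = 1884 mcg ÷ 85 mL = 22.16471 mcg/mL
Rate = 59.28 mcg/hr ÷ 22.16471 mcg/mL = 2.674522 mL/hr
Volume infused = 2.674522 mL/hr × 3.8 hr = 10.16318 mL
Volume remaining = 85 − 10.16318 = 74.83682 mL
Drug remaining = 74.83682 mL × 22.16471 mcg/mL = 1658.736 mcg = 1.658736 mg

1.66 mg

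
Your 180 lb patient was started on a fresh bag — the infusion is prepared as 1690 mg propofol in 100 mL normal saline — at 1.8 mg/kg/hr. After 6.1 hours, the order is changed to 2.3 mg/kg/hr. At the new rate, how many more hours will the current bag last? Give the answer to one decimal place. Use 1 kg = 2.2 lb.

4.2 hours

Initial rate:
Weight = 180 lb ÷ 2.2 lb/kg = 81.81818 kg
Dose = 1.8 mg/kg/hr × 81.81818 kg = 147.2727 mg/hr
Concentration = 1690 mg ÷ 100 mL = 16.9 mg/mL
Rate = 147.2727 mg/hr ÷ 16.9 mg/mL = 8.714363 mL/hr
Volume infused so far = 8.714363 mL/hr × 6.1 hr = 53.15761 mL
Volume remaining = 100 − 53.15761 = 46.84239 mL
New rate:
Dose = 2.3 mg/kg/hr × 81.81818 kg = 188.1818 mg/hr
Rate = 188.1818 mg/hr ÷ 16.9 mg/mL = 11.13502 mL/hr
Time remaining = 46.84239 mL ÷ 11.13502 mL/hr = 4.206763 hr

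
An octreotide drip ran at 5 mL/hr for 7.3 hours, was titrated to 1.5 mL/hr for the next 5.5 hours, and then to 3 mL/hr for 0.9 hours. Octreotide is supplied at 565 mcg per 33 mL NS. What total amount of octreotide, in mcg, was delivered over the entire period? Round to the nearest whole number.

812 mcg

Concentration = 565 mcg ÷ 33 mL = 17.12121 mcg/mL
Stage 1: 5 mL/hr × 7.3 hr = 36.5 mL → 36.5 mL × 17.12121 mcg/mL = 624.9242 mcg
Stage 2: 1.5 mL/hr × 5.5 hr = 8.25 mL → 8.25 mL × 17.12121 mcg/mL = 141.25 mcg
Stage 3: 3 mL/hr × 0.9 hr = 2.7 mL → 2.7 mL × 17.12121 mcg/mL = 46.22727 mcg
Total = 624.9242 + 141.25 + 46.22727 = 812.4015 mcg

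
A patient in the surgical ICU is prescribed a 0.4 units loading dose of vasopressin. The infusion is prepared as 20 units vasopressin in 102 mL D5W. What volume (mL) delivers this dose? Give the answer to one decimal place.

2.0 mL

Concentration = 20 units ÷ 102 mL = 0.1960784 units/mL
Volume = 0.4 units ÷ 0.1960784 units/mL = 2.04 mL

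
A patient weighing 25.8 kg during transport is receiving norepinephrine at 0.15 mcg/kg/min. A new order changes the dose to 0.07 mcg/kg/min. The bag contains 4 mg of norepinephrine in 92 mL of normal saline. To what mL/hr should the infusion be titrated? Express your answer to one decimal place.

2.5 mL/hr

Dose = 0.07 mcg/kg/min × 25.8 kg = 1.806 mcg/min
1.806 mcg/min × 60 min/hr = 108.36 mcg/hr
Concentration = 4 mg ÷ 92 mL = 0.04347826 mg/mL = 43.47826 mcg/mL
Rate = 108.36 mcg/hr ÷ 43.47826 mcg/mL = 2.49228 mL/hr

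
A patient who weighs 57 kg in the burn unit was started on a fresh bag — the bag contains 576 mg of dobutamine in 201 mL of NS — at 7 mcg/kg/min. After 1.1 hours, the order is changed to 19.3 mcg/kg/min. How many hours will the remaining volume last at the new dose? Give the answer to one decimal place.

Initial rate:
Dose = 7 mcg/kg/min × 57 kg = 399 mcg/min
399 mcg/min × 60 min/hr = 23940 mcg/hr
Concentration = 576 mg ÷ 201 mL = 2.865672 mg/mL = 2865.672 mcg/mL
Rate = 23940 mcg/hr ÷ 2865.672 mcg/mL = 8.354062 mL/hr
Volume infused so far = 8.354062 mL/hr × 1.1 hr = 9.189469 mL
Volume remaining = 201 − 9.189469 = 191.8105 mL
New rate:
Dose = 19.3 mcg/kg/min × 57 kg = 1100.1 mcg/min
1100.1 mcg/min × 60 min/hr = 66006 mcg/hr
Rate = 66006 mcg/hr ÷ 2865.672 mcg/mL = 23.03334 mL/hr
Time remaining = 191.8105 mL ÷ 23.03334 mL/hr = 8.327516 hr

8.3 hours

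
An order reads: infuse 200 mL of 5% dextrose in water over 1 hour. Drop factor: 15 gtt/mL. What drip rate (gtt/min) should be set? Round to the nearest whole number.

50 gtt/min

200 mL ÷ (1 hr × 60 = 60 min) = 3.333333 mL/min
3.333333 mL/min × 15 gtt/mL = 50 gtt/min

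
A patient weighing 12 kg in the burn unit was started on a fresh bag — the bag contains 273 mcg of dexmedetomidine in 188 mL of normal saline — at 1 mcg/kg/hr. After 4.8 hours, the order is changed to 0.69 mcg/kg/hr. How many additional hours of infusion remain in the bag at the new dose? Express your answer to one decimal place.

26.0 hours

Initial rate:
Dose = 1 mcg/kg/hr × 12 kg = 12 mcg/hr
Concentration = 273 mcg ÷ 188 mL = 1.452128 mcg/mL
Rate = 12 mcg/hr ÷ 1.452128 mcg/mL = 8.263736 mL/hr
Volume infused so far = 8.263736 mL/hr × 4.8 hr = 39.66593 mL
Volume remaining = 188 − 39.66593 = 148.3341 mL
New rate:
Dose = 0.69 mcg/kg/hr × 12 kg = 8.28 mcg/hr
Rate = 8.28 mcg/hr ÷ 1.452128 mcg/mL = 5.701978 mL/hr
Time remaining = 148.3341 mL ÷ 5.701978 mL/hr = 26.01449 hr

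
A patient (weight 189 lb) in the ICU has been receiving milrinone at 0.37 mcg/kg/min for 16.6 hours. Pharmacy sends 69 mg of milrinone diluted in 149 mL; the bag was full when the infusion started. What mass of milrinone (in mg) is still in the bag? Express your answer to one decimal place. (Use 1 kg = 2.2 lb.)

37.3 mg

Weight = 189 lb ÷ 2.2 lb/kg = 85.90909 kg
Dose = 0.37 mcg/kg/min × 85.90909 kg = 31.78636 mcg/min
31.78636 mcg/min × 60 min/hr = 1907.182 mcg/hr
Concentration = 69 mg ÷ 149 mL = 0.4630872 mg/mL = 463.0872 mcg/mL
Rate = 1907.182 mcg/hr ÷ 463.0872 mcg/mL = 4.118407 mL/hr
Volume infused = 4.118407 mL/hr × 16.6 hr = 68.36556 mL
Volume remaining = 149 − 68.36556 = 80.63444 mL
Drug remaining = 80.63444 mL × 463.0872 mcg/mL = 37340.78 mcg = 37.34078 mg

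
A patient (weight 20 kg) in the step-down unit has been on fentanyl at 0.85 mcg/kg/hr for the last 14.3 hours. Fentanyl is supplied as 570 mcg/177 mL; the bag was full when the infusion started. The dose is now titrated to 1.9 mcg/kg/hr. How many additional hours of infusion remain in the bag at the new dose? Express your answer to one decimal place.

8.6 hours

Initial rate:
Dose = 0.85 mcg/kg/hr × 20 kg = 17 mcg/hr
Concentration = 570 mcg ÷ 177 mL = 3.220339 mcg/mL
Rate = 17 mcg/hr ÷ 3.220339 mcg/mL = 5.278947 mL/hr
Volume infused so far = 5.278947 mL/hr × 14.3 hr = 75.48895 mL
Volume remaining = 177 − 75.48895 = 101.5111 mL
New rate:
Dose = 1.9 mcg/kg/hr × 20 kg = 38 mcg/hr
Rate = 38 mcg/hr ÷ 3.220339 mcg/mL = 11.8 mL/hr
Time remaining = 101.5111 mL ÷ 11.8 mL/hr = 8.602632 hr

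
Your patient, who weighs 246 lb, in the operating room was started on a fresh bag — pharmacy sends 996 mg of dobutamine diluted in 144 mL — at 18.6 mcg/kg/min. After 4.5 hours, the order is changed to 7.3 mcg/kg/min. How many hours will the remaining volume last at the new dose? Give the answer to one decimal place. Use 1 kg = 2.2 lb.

Initial rate:
Weight = 246 lb ÷ 2.2 lb/kg = 111.8182 kg
Dose = 18.6 mcg/kg/min × 111.8182 kg = 2079.818 mcg/min
2079.818 mcg/min × 60 min/hr = 124789.1 mcg/hr
Concentration = 996 mg ÷ 144 mL = 6.916667 mg/mL = 6916.667 mcg/mL
Rate = 124789.1 mcg/hr ÷ 6916.667 mcg/mL = 18.0418 mL/hr
Volume infused so far = 18.0418 mL/hr × 4.5 hr = 81.18808 mL
Volume remaining = 144 − 81.18808 = 62.81192 mL
New rate:
Dose = 7.3 mcg/kg/min × 111.8182 kg = 816.2727 mcg/min
816.2727 mcg/min × 60 min/hr = 48976.36 mcg/hr
Rate = 48976.36 mcg/hr ÷ 6916.667 mcg/mL = 7.08092 mL/hr
Time remaining = 62.81192 mL ÷ 7.08092 mL/hr = 8.870587 hr

8.9 hours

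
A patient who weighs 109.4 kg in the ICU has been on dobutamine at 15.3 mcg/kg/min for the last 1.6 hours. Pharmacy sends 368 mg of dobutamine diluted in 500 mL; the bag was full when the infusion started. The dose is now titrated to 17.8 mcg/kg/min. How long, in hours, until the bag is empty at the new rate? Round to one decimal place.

Initial rate:
Dose = 15.3 mcg/kg/min × 109.4 kg = 1673.82 mcg/min
1673.82 mcg/min × 60 min/hr = 100429.2 mcg/hr
Concentration = 368 mg ÷ 500 mL = 0.736 mg/mL = 736 mcg/mL
Rate = 100429.2 mcg/hr ÷ 736 mcg/mL = 136.4527 mL/hr
Volume infused so far = 136.4527 mL/hr × 1.6 hr = 218.3243 mL
Volume remaining = 500 − 218.3243 = 281.6757 mL
New rate:
Dose = 17.8 mcg/kg/min × 109.4 kg = 1947.32 mcg/min
1947.32 mcg/min × 60 min/hr = 116839.2 mcg/hr
Rate = 116839.2 mcg/hr ÷ 736 mcg/mL = 158.7489 mL/hr
Time remaining = 281.6757 mL ÷ 158.7489 mL/hr = 1.774347 hr

1.8 hours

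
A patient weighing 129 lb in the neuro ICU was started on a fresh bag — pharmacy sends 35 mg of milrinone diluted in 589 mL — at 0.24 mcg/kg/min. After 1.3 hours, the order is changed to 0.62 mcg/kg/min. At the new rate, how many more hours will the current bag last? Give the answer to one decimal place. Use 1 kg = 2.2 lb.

15.5 hours

Initial rate:
Weight = 129 lb ÷ 2.2 lb/kg = 58.63636 kg
Dose = 0.24 mcg/kg/min × 58.63636 kg = 14.07273 mcg/min
14.07273 mcg/min × 60 min/hr = 844.3636 mcg/hr
Concentration = 35 mg ÷ 589 mL = 0.05942275 mg/mL = 59.42275 mcg/mL
Rate = 844.3636 mcg/hr ÷ 59.42275 mcg/mL = 14.20943 mL/hr
Volume infused so far = 14.20943 mL/hr × 1.3 hr = 18.47226 mL
Volume remaining = 589 − 18.47226 = 570.5277 mL
New rate:
Dose = 0.62 mcg/kg/min × 58.63636 kg = 36.35455 mcg/min
36.35455 mcg/min × 60 min/hr = 2181.273 mcg/hr
Rate = 2181.273 mcg/hr ÷ 59.42275 mcg/mL = 36.7077 mL/hr
Time remaining = 570.5277 mL ÷ 36.7077 mL/hr = 15.54245 hr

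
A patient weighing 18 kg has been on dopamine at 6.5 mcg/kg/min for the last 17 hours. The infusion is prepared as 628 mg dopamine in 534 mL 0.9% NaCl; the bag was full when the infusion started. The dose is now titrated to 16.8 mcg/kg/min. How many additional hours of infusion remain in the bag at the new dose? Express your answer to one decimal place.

28.0 hours

Initial rate:
Dose = 6.5 mcg/kg/min × 18 kg = 117 mcg/min
117 mcg/min × 60 min/hr = 7020 mcg/hr
Concentration = 628 mg ÷ 534 mL = 1.17603 mg/mL = 1176.03 mcg/mL
Rate = 7020 mcg/hr ÷ 1176.03 mcg/mL = 5.969236 mL/hr
Volume infused so far = 5.969236 mL/hr × 17 hr = 101.477 mL
Volume remaining = 534 − 101.477 = 432.523 mL
New rate:
Dose = 16.8 mcg/kg/min × 18 kg = 302.4 mcg/min
302.4 mcg/min × 60 min/hr = 18144 mcg/hr
Rate = 18144 mcg/hr ÷ 1176.03 mcg/mL = 15.42818 mL/hr
Time remaining = 432.523 mL ÷ 15.42818 mL/hr = 28.03461 hr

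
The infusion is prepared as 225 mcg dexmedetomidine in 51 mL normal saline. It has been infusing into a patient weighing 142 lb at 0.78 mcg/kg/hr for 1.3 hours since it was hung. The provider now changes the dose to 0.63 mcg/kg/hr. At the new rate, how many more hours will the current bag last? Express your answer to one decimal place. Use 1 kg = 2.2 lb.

3.9 hours

Initial rate:
Weight = 142 lb ÷ 2.2 lb/kg = 64.54545 kg
Dose = 0.78 mcg/kg/hr × 64.54545 kg = 50.34545 mcg/hr
Concentration = 225 mcg ÷ 51 mL = 4.411765 mcg/mL
Rate = 50.34545 mcg/hr ÷ 4.411765 mcg/mL = 11.41164 mL/hr
Volume infused so far = 11.41164 mL/hr × 1.3 hr = 14.83513 mL
Volume remaining = 51 − 14.83513 = 36.16487 mL
New rate:
Dose = 0.63 mcg/kg/hr × 64.54545 kg = 40.66364 mcg/hr
Rate = 40.66364 mcg/hr ÷ 4.411765 mcg/mL = 9.217091 mL/hr
Time remaining = 36.16487 mL ÷ 9.217091 mL/hr = 3.923675 hr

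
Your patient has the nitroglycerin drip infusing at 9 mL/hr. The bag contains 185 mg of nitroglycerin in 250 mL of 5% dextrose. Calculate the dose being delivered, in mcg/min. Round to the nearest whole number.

111 mcg/min

Concentration = 185 mg ÷ 250 mL = 0.74 mg/mL = 740 mcg/mL
Drug rate = 9 mL/hr × 740 mcg/mL = 6660 mcg/hr
6660 mcg/hr ÷ 60 min/hr = 111 mcg/min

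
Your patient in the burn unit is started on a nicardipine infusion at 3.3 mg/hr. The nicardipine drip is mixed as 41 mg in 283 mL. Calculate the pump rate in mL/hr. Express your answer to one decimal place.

Concentration = 41 mg ÷ 283 mL = 0.1448763 mg/mL
Rate = 3.3 mg/hr ÷ 0.1448763 mg/mL = 22.77805 mL/hr

22.8 mL/hr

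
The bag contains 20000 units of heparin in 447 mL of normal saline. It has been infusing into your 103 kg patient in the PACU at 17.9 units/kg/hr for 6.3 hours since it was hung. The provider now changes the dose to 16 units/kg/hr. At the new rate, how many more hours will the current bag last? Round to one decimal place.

5.1 hours

Initial rate:
Dose = 17.9 units/kg/hr × 103 kg = 1843.7 units/hr
Concentration = 20000 units ÷ 447 mL = 44.74273 units/mL
Rate = 1843.7 units/hr ÷ 44.74273 units/mL = 41.20669 mL/hr
Volume infused so far = 41.20669 mL/hr × 6.3 hr = 259.6022 mL
Volume remaining = 447 − 259.6022 = 187.3978 mL
New rate:
Dose = 16 units/kg/hr × 103 kg = 1648 units/hr
Rate = 1648 units/hr ÷ 44.74273 units/mL = 36.8328 mL/hr
Time remaining = 187.3978 mL ÷ 36.8328 mL/hr = 5.087797 hr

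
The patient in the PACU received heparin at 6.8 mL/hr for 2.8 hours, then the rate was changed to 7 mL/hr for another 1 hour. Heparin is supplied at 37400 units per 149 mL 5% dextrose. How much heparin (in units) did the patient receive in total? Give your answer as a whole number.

Concentration = 37400 units ÷ 149 mL = 251.0067 units/mL
Stage 1: 6.8 mL/hr × 2.8 hr = 19.04 mL → 19.04 mL × 251.0067 units/mL = 4779.168 units
Stage 2: 7 mL/hr × 1 hr = 7 mL → 7 mL × 251.0067 units/mL = 1757.047 units
Total = 4779.168 + 1757.047 = 6536.215 units

6536 units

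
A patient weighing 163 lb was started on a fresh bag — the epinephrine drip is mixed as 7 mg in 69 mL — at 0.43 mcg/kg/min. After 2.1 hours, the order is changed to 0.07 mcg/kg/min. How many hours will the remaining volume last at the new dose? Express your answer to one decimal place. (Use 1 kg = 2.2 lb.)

Initial rate:
Weight = 163 lb ÷ 2.2 lb/kg = 74.09091 kg
Dose = 0.43 mcg/kg/min × 74.09091 kg = 31.85909 mcg/min
31.85909 mcg/min × 60 min/hr = 1911.545 mcg/hr
Concentration = 7 mg ÷ 69 mL = 0.1014493 mg/mL = 101.4493 mcg/mL
Rate = 1911.545 mcg/hr ÷ 101.4493 mcg/mL = 18.84238 mL/hr
Volume infused so far = 18.84238 mL/hr × 2.1 hr = 39.56899 mL
Volume remaining = 69 − 39.56899 = 29.43101 mL
New rate:
Dose = 0.07 mcg/kg/min × 74.09091 kg = 5.186364 mcg/min
5.186364 mcg/min × 60 min/hr = 311.1818 mcg/hr
Rate = 311.1818 mcg/hr ÷ 101.4493 mcg/mL = 3.067364 mL/hr
Time remaining = 29.43101 mL ÷ 3.067364 mL/hr = 9.594888 hr

9.6 hours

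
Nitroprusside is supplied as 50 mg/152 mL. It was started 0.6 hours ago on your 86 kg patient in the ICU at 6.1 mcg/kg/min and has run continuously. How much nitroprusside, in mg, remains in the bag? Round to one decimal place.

Dose = 6.1 mcg/kg/min × 86 kg = 524.6 mcg/min
524.6 mcg/min × 60 min/hr = 31476 mcg/hr
Concentration = 50 mg ÷ 152 mL = 0.3289474 mg/mL = 328.9474 mcg/mL
Rate = 31476 mcg/hr ÷ 328.9474 mcg/mL = 95.68704 mL/hr
Volume infused = 95.68704 mL/hr × 0.6 hr = 57.41222 mL
Volume remaining = 152 − 57.41222 = 94.58778 mL
Drug remaining = 94.58778 mL × 328.9474 mcg/mL = 31114.4 mcg = 31.1144 mg

31.1 mg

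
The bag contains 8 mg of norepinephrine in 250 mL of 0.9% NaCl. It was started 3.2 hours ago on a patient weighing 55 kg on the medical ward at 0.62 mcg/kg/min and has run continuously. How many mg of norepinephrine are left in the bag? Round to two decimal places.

Dose = 0.62 mcg/kg/min × 55 kg = 34.1 mcg/min
34.1 mcg/min × 60 min/hr = 2046 mcg/hr
Concentration = 8 mg ÷ 250 mL = 0.032 mg/mL = 32 mcg/mL
Rate = 2046 mcg/hr ÷ 32 mcg/mL = 63.9375 mL/hr
Volume infused = 63.9375 mL/hr × 3.2 hr = 204.6 mL
Volume remaining = 250 − 204.6 = 45.4 mL
Drug remaining = 45.4 mL × 32 mcg/mL = 1452.8 mcg = 1.4528 mg

1.45 mg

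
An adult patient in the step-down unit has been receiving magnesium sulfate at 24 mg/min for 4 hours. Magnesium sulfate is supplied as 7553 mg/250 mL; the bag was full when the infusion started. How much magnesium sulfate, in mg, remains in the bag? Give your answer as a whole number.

1793 mg

24 mg/min × 60 min/hr = 1440 mg/hr
Concentration = 7553 mg ÷ 250 mL = 30.212 mg/mL
Rate = 1440 mg/hr ÷ 30.212 mg/mL = 47.66318 mL/hr
Volume infused = 47.66318 mL/hr × 4 hr = 190.6527 mL
Volume remaining = 250 − 190.6527 = 59.34728 mL
Drug remaining = 59.34728 mL × 30.212 mg/mL = 1793 mg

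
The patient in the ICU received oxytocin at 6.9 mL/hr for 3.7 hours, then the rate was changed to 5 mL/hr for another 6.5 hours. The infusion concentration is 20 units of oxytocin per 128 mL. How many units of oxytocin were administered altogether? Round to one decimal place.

9.1 units

Concentration = 20 units ÷ 128 mL = 0.15625 units/mL
Stage 1: 6.9 mL/hr × 3.7 hr = 25.53 mL → 25.53 mL × 0.15625 units/mL = 3.989063 units
Stage 2: 5 mL/hr × 6.5 hr = 32.5 mL → 32.5 mL × 0.15625 units/mL = 5.078125 units
Total = 3.989063 + 5.078125 = 9.067187 units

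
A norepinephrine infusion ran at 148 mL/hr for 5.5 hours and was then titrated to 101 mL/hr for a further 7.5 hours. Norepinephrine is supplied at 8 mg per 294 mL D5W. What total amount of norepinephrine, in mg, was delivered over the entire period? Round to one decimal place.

42.8 mg

Concentration = 8 mg ÷ 294 mL = 0.02721088 mg/mL
Stage 1: 148 mL/hr × 5.5 hr = 814 mL → 814 mL × 0.02721088 mg/mL = 22.14966 mg
Stage 2: 101 mL/hr × 7.5 hr = 757.5 mL → 757.5 mL × 0.02721088 mg/mL = 20.61224 mg
Total = 22.14966 + 20.61224 = 42.7619 mg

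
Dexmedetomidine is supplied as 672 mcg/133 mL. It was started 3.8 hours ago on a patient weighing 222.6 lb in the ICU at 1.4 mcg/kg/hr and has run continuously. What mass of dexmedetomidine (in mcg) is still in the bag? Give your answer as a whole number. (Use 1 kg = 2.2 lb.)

134 mcg

Weight = 222.6 lb ÷ 2.2 lb/kg = 101.1818 kg
Dose = 1.4 mcg/kg/hr × 101.1818 kg = 141.6545 mcg/hr
Concentration = 672 mcg ÷ 133 mL = 5.052632 mcg/mL
Rate = 141.6545 mcg/hr ÷ 5.052632 mcg/mL = 28.0358 mL/hr
Volume infused = 28.0358 mL/hr × 3.8 hr = 106.536 mL
Volume remaining = 133 − 106.536 = 26.46398 mL
Drug remaining = 26.46398 mL × 5.052632 mcg/mL = 133.7127 mcg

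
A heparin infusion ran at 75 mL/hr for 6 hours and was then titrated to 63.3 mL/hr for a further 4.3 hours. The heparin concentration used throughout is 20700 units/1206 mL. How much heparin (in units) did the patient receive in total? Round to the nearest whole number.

Concentration = 20700 units ÷ 1206 mL = 17.16418 units/mL
Stage 1: 75 mL/hr × 6 hr = 450 mL → 450 mL × 17.16418 units/mL = 7723.881 units
Stage 2: 63.3 mL/hr × 4.3 hr = 272.19 mL → 272.19 mL × 17.16418 units/mL = 4671.918 units
Total = 7723.881 + 4671.918 = 12395.8 units

12396 units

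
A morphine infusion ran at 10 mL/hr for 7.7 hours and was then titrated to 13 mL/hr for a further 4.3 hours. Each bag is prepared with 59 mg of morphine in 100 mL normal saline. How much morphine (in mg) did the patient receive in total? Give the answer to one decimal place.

Concentration = 59 mg ÷ 100 mL = 0.59 mg/mL
Stage 1: 10 mL/hr × 7.7 hr = 77 mL → 77 mL × 0.59 mg/mL = 45.43 mg
Stage 2: 13 mL/hr × 4.3 hr = 55.9 mL → 55.9 mL × 0.59 mg/mL = 32.981 mg
Total = 45.43 + 32.981 = 78.411 mg

78.4 mg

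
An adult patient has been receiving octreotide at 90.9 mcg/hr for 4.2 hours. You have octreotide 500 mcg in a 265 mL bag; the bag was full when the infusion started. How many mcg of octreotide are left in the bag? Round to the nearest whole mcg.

Concentration = 500 mcg ÷ 265 mL = 1.886792 mcg/mL
Rate = 90.9 mcg/hr ÷ 1.886792 mcg/mL = 48.177 mL/hr
Volume infused = 48.177 mL/hr × 4.2 hr = 202.3434 mL
Volume remaining = 265 − 202.3434 = 62.6566 mL
Drug remaining = 62.6566 mL × 1.886792 mcg/mL = 118.22 mcg

118 mcg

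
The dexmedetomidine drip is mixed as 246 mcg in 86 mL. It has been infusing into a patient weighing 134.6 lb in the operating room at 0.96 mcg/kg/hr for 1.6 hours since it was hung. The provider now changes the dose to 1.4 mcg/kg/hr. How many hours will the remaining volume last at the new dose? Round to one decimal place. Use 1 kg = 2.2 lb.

1.8 hours

Initial rate:
Weight = 134.6 lb ÷ 2.2 lb/kg = 61.18182 kg
Dose = 0.96 mcg/kg/hr × 61.18182 kg = 58.73455 mcg/hr
Concentration = 246 mcg ÷ 86 mL = 2.860465 mcg/mL
Rate = 58.73455 mcg/hr ÷ 2.860465 mcg/mL = 20.53322 mL/hr
Volume infused so far = 20.53322 mL/hr × 1.6 hr = 32.85314 mL
Volume remaining = 86 − 32.85314 = 53.14686 mL
New rate:
Dose = 1.4 mcg/kg/hr × 61.18182 kg = 85.65455 mcg/hr
Rate = 85.65455 mcg/hr ÷ 2.860465 mcg/mL = 29.94427 mL/hr
Time remaining = 53.14686 mL ÷ 29.94427 mL/hr = 1.774859 hr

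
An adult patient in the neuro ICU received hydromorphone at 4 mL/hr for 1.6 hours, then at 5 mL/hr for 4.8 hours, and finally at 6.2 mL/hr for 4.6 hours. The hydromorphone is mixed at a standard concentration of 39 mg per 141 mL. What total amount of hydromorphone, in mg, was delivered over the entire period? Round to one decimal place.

16.3 mg

Concentration = 39 mg ÷ 141 mL = 0.2765957 mg/mL
Stage 1: 4 mL/hr × 1.6 hr = 6.4 mL → 6.4 mL × 0.2765957 mg/mL = 1.770213 mg
Stage 2: 5 mL/hr × 4.8 hr = 24 mL → 24 mL × 0.2765957 mg/mL = 6.638298 mg
Stage 3: 6.2 mL/hr × 4.6 hr = 28.52 mL → 28.52 mL × 0.2765957 mg/mL = 7.888511 mg
Total = 1.770213 + 6.638298 + 7.888511 = 16.29702 mg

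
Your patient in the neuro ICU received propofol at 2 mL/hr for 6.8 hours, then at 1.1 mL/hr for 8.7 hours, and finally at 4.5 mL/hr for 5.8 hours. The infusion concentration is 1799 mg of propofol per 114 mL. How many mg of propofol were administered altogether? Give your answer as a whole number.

778 mg

Concentration = 1799 mg ÷ 114 mL = 15.7807 mg/mL
Stage 1: 2 mL/hr × 6.8 hr = 13.6 mL → 13.6 mL × 15.7807 mg/mL = 214.6175 mg
Stage 2: 1.1 mL/hr × 8.7 hr = 9.57 mL → 9.57 mL × 15.7807 mg/mL = 151.0213 mg
Stage 3: 4.5 mL/hr × 5.8 hr = 26.1 mL → 26.1 mL × 15.7807 mg/mL = 411.8763 mg
Total = 214.6175 + 151.0213 + 411.8763 = 777.5152 mg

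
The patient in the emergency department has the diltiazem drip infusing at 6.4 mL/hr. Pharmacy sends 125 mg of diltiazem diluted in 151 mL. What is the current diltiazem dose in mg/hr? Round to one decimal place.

Concentration = 125 mg ÷ 151 mL = 0.8278146 mg/mL
Drug rate = 6.4 mL/hr × 0.8278146 mg/mL = 5.298013 mg/hr

5.3 mg/hr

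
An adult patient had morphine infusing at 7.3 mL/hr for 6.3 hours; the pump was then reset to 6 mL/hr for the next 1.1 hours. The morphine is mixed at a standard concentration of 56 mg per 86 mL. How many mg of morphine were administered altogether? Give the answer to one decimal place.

34.2 mg

Concentration = 56 mg ÷ 86 mL = 0.6511628 mg/mL
Stage 1: 7.3 mL/hr × 6.3 hr = 45.99 mL → 45.99 mL × 0.6511628 mg/mL = 29.94698 mg
Stage 2: 6 mL/hr × 1.1 hr = 6.6 mL → 6.6 mL × 0.6511628 mg/mL = 4.297674 mg
Total = 29.94698 + 4.297674 = 34.24465 mg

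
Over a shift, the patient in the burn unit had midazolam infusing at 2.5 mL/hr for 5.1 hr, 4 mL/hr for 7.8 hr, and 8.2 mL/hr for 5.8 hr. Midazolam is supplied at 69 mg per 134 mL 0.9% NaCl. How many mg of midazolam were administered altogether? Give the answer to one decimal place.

Concentration = 69 mg ÷ 134 mL = 0.5149254 mg/mL
Stage 1: 2.5 mL/hr × 5.1 hr = 12.75 mL → 12.75 mL × 0.5149254 mg/mL = 6.565299 mg
Stage 2: 4 mL/hr × 7.8 hr = 31.2 mL → 31.2 mL × 0.5149254 mg/mL = 16.06567 mg
Stage 3: 8.2 mL/hr × 5.8 hr = 47.56 mL → 47.56 mL × 0.5149254 mg/mL = 24.48985 mg
Total = 6.565299 + 16.06567 + 24.48985 = 47.12082 mg

47.1 mg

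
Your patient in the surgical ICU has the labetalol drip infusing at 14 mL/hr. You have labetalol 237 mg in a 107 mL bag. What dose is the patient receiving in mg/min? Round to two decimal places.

0.52 mg/min

Concentration = 237 mg ÷ 107 mL = 2.214953 mg/mL
Drug rate = 14 mL/hr × 2.214953 mg/mL = 31.00935 mg/hr
31.00935 mg/hr ÷ 60 min/hr = 0.5168224 mg/min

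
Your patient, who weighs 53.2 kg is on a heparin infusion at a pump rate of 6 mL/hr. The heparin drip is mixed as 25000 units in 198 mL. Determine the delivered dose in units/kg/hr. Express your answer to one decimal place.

14.2 units/kg/hr

Concentration = 25000 units ÷ 198 mL = 126.2626 units/mL
Drug rate = 6 mL/hr × 126.2626 units/mL = 757.5758 units/hr
757.5758 units/hr ÷ 53.2 kg = 14.24015 units/kg/hr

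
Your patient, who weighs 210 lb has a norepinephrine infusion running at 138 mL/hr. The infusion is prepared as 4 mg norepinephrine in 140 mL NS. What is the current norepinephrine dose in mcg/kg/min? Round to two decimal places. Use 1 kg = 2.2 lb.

0.69 mcg/kg/min

Weight = 210 lb ÷ 2.2 lb/kg = 95.45455 kg
Concentration = 4 mg ÷ 140 mL = 0.02857143 mg/mL = 28.57143 mcg/mL
Drug rate = 138 mL/hr × 28.57143 mcg/mL = 3942.857 mcg/hr
3942.857 mcg/hr ÷ 60 min/hr = 65.71429 mcg/min
65.71429 mcg/min ÷ 95.45455 kg = 0.6884354 mcg/kg/min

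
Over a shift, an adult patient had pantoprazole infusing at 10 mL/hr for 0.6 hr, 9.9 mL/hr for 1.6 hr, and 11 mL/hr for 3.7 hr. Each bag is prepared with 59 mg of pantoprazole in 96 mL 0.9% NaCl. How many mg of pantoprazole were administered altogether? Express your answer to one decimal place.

Concentration = 59 mg ÷ 96 mL = 0.6145833 mg/mL
Stage 1: 10 mL/hr × 0.6 hr = 6 mL → 6 mL × 0.6145833 mg/mL = 3.6875 mg
Stage 2: 9.9 mL/hr × 1.6 hr = 15.84 mL → 15.84 mL × 0.6145833 mg/mL = 9.735 mg
Stage 3: 11 mL/hr × 3.7 hr = 40.7 mL → 40.7 mL × 0.6145833 mg/mL = 25.01354 mg
Total = 3.6875 + 9.735 + 25.01354 = 38.43604 mg

38.4 mg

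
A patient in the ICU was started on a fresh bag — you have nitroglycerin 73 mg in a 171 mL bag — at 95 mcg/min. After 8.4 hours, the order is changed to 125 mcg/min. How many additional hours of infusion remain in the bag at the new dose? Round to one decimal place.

Initial rate:
95 mcg/min × 60 min/hr = 5700 mcg/hr
Concentration = 73 mg ÷ 171 mL = 0.4269006 mg/mL = 426.9006 mcg/mL
Rate = 5700 mcg/hr ÷ 426.9006 mcg/mL = 13.35205 mL/hr
Volume infused so far = 13.35205 mL/hr × 8.4 hr = 112.1573 mL
Volume remaining = 171 − 112.1573 = 58.84274 mL
New rate:
125 mcg/min × 60 min/hr = 7500 mcg/hr
Rate = 7500 mcg/hr ÷ 426.9006 mcg/mL = 17.56849 mL/hr
Time remaining = 58.84274 mL ÷ 17.56849 mL/hr = 3.349333 hr

3.3 hours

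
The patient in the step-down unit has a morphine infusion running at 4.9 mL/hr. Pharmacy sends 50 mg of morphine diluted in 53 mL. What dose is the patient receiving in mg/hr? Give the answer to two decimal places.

Concentration = 50 mg ÷ 53 mL = 0.9433962 mg/mL
Drug rate = 4.9 mL/hr × 0.9433962 mg/mL = 4.622642 mg/hr

4.62 mg/hr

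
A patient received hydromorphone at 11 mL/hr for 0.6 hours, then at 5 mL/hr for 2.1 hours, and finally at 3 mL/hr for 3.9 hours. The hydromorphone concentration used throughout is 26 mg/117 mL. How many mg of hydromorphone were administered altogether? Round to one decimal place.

Concentration = 26 mg ÷ 117 mL = 0.2222222 mg/mL
Stage 1: 11 mL/hr × 0.6 hr = 6.6 mL → 6.6 mL × 0.2222222 mg/mL = 1.466667 mg
Stage 2: 5 mL/hr × 2.1 hr = 10.5 mL → 10.5 mL × 0.2222222 mg/mL = 2.333333 mg
Stage 3: 3 mL/hr × 3.9 hr = 11.7 mL → 11.7 mL × 0.2222222 mg/mL = 2.6 mg
Total = 1.466667 + 2.333333 + 2.6 = 6.4 mg

6.4 mg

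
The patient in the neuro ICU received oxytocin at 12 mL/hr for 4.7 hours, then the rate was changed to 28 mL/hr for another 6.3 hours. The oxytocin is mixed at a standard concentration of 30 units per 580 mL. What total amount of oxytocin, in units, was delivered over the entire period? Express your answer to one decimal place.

Concentration = 30 units ÷ 580 mL = 0.05172414 units/mL
Stage 1: 12 mL/hr × 4.7 hr = 56.4 mL → 56.4 mL × 0.05172414 units/mL = 2.917241 units
Stage 2: 28 mL/hr × 6.3 hr = 176.4 mL → 176.4 mL × 0.05172414 units/mL = 9.124138 units
Total = 2.917241 + 9.124138 = 12.04138 units

12.0 units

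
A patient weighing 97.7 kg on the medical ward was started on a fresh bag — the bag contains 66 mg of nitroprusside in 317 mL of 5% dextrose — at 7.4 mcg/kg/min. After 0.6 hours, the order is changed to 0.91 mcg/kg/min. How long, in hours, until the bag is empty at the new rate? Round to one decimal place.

Initial rate:
Dose = 7.4 mcg/kg/min × 97.7 kg = 722.98 mcg/min
722.98 mcg/min × 60 min/hr = 43378.8 mcg/hr
Concentration = 66 mg ÷ 317 mL = 0.2082019 mg/mL = 208.2019 mcg/mL
Rate = 43378.8 mcg/hr ÷ 208.2019 mcg/mL = 208.3497 mL/hr
Volume infused so far = 208.3497 mL/hr × 0.6 hr = 125.0098 mL
Volume remaining = 317 − 125.0098 = 191.9902 mL
New rate:
Dose = 0.91 mcg/kg/min × 97.7 kg = 88.907 mcg/min
88.907 mcg/min × 60 min/hr = 5334.42 mcg/hr
Rate = 5334.42 mcg/hr ÷ 208.2019 mcg/mL = 25.62138 mL/hr
Time remaining = 191.9902 mL ÷ 25.62138 mL/hr = 7.493358 hr

7.5 hours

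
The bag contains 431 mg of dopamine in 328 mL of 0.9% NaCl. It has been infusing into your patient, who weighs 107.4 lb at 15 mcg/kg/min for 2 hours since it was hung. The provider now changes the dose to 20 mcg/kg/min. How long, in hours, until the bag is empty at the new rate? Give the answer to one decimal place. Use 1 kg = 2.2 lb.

Initial rate:
Weight = 107.4 lb ÷ 2.2 lb/kg = 48.81818 kg
Dose = 15 mcg/kg/min × 48.81818 kg = 732.2727 mcg/min
732.2727 mcg/min × 60 min/hr = 43936.36 mcg/hr
Concentration = 431 mg ÷ 328 mL = 1.314024 mg/mL = 1314.024 mcg/mL
Rate = 43936.36 mcg/hr ÷ 1314.024 mcg/mL = 33.43649 mL/hr
Volume infused so far = 33.43649 mL/hr × 2 hr = 66.87298 mL
Volume remaining = 328 − 66.87298 = 261.127 mL
New rate:
Dose = 20 mcg/kg/min × 48.81818 kg = 976.3636 mcg/min
976.3636 mcg/min × 60 min/hr = 58581.82 mcg/hr
Rate = 58581.82 mcg/hr ÷ 1314.024 mcg/mL = 44.58199 mL/hr
Time remaining = 261.127 mL ÷ 44.58199 mL/hr = 5.857232 hr

5.9 hours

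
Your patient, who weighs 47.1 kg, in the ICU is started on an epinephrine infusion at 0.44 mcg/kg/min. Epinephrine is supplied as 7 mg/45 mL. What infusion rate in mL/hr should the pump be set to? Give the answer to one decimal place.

8.0 mL/hr

Dose = 0.44 mcg/kg/min × 47.1 kg = 20.724 mcg/min
20.724 mcg/min × 60 min/hr = 1243.44 mcg/hr
Concentration = 7 mg ÷ 45 mL = 0.1555556 mg/mL = 155.5556 mcg/mL
Rate = 1243.44 mcg/hr ÷ 155.5556 mcg/mL = 7.993543 mL/hr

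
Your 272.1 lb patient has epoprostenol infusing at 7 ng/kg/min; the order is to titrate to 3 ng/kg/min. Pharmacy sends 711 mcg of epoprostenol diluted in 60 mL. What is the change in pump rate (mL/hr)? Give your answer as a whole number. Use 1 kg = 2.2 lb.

3 mL/hr

At the current dose:
Weight = 272.1 lb ÷ 2.2 lb/kg = 123.6818 kg
Dose = 7 ng/kg/min × 123.6818 kg = 865.7727 ng/min
865.7727 ng/min × 60 min/hr = 51946.36 ng/hr
Concentration = 711 mcg ÷ 60 mL = 11.85 mcg/mL = 11850 ng/mL
Rate = 51946.36 ng/hr ÷ 11850 ng/mL = 4.383659 mL/hr
At the new dose:
Dose = 3 ng/kg/min × 123.6818 kg = 371.0455 ng/min
371.0455 ng/min × 60 min/hr = 22262.73 ng/hr
Rate = 22262.73 ng/hr ÷ 11850 ng/mL = 1.878711 mL/hr
Change = 1.878711 − 4.383659 = -2.504948 mL/hr → 2.504948 mL/hr decrease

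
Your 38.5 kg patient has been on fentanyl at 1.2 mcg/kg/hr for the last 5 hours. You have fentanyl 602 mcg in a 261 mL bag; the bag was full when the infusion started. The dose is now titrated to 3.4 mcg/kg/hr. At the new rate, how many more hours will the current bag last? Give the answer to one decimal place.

2.8 hours

Initial rate:
Dose = 1.2 mcg/kg/hr × 38.5 kg = 46.2 mcg/hr
Concentration = 602 mcg ÷ 261 mL = 2.306513 mcg/mL
Rate = 46.2 mcg/hr ÷ 2.306513 mcg/mL = 20.03023 mL/hr
Volume infused so far = 20.03023 mL/hr × 5 hr = 100.1512 mL
Volume remaining = 261 − 100.1512 = 160.8488 mL
New rate:
Dose = 3.4 mcg/kg/hr × 38.5 kg = 130.9 mcg/hr
Rate = 130.9 mcg/hr ÷ 2.306513 mcg/mL = 56.75233 mL/hr
Time remaining = 160.8488 mL ÷ 56.75233 mL/hr = 2.834225 hr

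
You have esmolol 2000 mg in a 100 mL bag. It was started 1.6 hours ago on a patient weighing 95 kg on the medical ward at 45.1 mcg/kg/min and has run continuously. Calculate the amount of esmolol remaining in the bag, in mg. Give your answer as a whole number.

Dose = 45.1 mcg/kg/min × 95 kg = 4284.5 mcg/min
4284.5 mcg/min × 60 min/hr = 257070 mcg/hr
Concentration = 2000 mg ÷ 100 mL = 20 mg/mL = 20000 mcg/mL
Rate = 257070 mcg/hr ÷ 20000 mcg/mL = 12.8535 mL/hr
Volume infused = 12.8535 mL/hr × 1.6 hr = 20.5656 mL
Volume remaining = 100 − 20.5656 = 79.4344 mL
Drug remaining = 79.4344 mL × 20000 mcg/mL = 1588688 mcg = 1588.688 mg

1589 mg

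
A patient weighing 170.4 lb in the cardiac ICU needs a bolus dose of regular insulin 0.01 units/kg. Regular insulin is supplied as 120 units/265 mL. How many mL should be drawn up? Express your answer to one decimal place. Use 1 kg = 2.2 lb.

Weight = 170.4 lb ÷ 2.2 lb/kg = 77.45455 kg
Dose = 0.01 units/kg × 77.45455 kg = 0.7745455 units
Concentration = 120 units ÷ 265 mL = 0.4528302 units/mL
Volume = 0.7745455 units ÷ 0.4528302 units/mL = 1.710455 mL

1.7 mL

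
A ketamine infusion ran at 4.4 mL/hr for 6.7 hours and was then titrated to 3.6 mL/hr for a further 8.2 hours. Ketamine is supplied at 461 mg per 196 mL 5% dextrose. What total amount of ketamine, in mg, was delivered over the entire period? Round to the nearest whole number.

139 mg

Concentration = 461 mg ÷ 196 mL = 2.352041 mg/mL
Stage 1: 4.4 mL/hr × 6.7 hr = 29.48 mL → 29.48 mL × 2.352041 mg/mL = 69.33816 mg
Stage 2: 3.6 mL/hr × 8.2 hr = 29.52 mL → 29.52 mL × 2.352041 mg/mL = 69.43224 mg
Total = 69.33816 + 69.43224 = 138.7704 mg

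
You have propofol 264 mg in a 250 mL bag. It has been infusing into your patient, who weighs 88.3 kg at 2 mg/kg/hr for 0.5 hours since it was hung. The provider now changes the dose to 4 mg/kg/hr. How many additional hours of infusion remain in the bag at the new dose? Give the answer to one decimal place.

0.5 hours

Initial rate:
Dose = 2 mg/kg/hr × 88.3 kg = 176.6 mg/hr
Concentration = 264 mg ÷ 250 mL = 1.056 mg/mL
Rate = 176.6 mg/hr ÷ 1.056 mg/mL = 167.2348 mL/hr
Volume infused so far = 167.2348 mL/hr × 0.5 hr = 83.61742 mL
Volume remaining = 250 − 83.61742 = 166.3826 mL
New rate:
Dose = 4 mg/kg/hr × 88.3 kg = 353.2 mg/hr
Rate = 353.2 mg/hr ÷ 1.056 mg/mL = 334.4697 mL/hr
Time remaining = 166.3826 mL ÷ 334.4697 mL/hr = 0.4974519 hr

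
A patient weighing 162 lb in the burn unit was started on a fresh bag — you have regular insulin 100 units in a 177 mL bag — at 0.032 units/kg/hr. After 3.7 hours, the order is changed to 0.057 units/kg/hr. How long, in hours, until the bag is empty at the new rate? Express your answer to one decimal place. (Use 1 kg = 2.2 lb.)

21.7 hours

Initial rate:
Weight = 162 lb ÷ 2.2 lb/kg = 73.63636 kg
Dose = 0.032 units/kg/hr × 73.63636 kg = 2.356364 units/hr
Concentration = 100 units ÷ 177 mL = 0.5649718 units/mL
Rate = 2.356364 units/hr ÷ 0.5649718 units/mL = 4.170764 mL/hr
Volume infused so far = 4.170764 mL/hr × 3.7 hr = 15.43183 mL
Volume remaining = 177 − 15.43183 = 161.5682 mL
New rate:
Dose = 0.057 units/kg/hr × 73.63636 kg = 4.197273 units/hr
Rate = 4.197273 units/hr ÷ 0.5649718 units/mL = 7.429173 mL/hr
Time remaining = 161.5682 mL ÷ 7.429173 mL/hr = 21.7478 hr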